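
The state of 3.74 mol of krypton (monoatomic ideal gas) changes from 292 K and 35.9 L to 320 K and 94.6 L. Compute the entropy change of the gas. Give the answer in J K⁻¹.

ΔS = 34.4 J/K

Entropy is a state function: ΔS = nC_V ln(T₂/T₁) + nR ln(V₂/V₁), with C_V = 3R/2 = 12.47 J mol⁻¹ K⁻¹ for a monoatomic ideal gas.
ΔS = 3.74 × [12.47 × ln(320/292) + 8.314 × ln(94.6/35.9)] = 34.4 J/K.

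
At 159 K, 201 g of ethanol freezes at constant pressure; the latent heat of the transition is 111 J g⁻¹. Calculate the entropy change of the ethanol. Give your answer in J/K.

ΔS = -140 J/K

Heat released by the substance: Q = −mL = −201 × 111 = −22311 J.
At constant T, ΔS = Q_rev/T = −22311 / 159 = -140 J/K.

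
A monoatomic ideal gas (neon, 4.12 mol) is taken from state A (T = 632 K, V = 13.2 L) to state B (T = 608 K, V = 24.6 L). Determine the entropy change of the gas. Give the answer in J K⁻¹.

Entropy is a state function: ΔS = nC_V ln(T₂/T₁) + nR ln(V₂/V₁), with C_V = 3R/2 = 12.47 J mol⁻¹ K⁻¹ for a monoatomic ideal gas.
ΔS = 4.12 × [12.47 × ln(608/632) + 8.314 × ln(24.6/13.2)] = 19.3 J/K.

ΔS = 19.3 J/K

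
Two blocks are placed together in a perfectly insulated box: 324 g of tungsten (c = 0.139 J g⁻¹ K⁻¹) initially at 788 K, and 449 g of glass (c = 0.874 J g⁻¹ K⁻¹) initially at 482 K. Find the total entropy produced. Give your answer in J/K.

Energy balance: T_f = (m₁c₁T₁ + m₂c₂T₂)/(m₁c₁ + m₂c₂) = 513.5 K.
ΔS₁ = m₁c₁ ln(T_f/T₁) = 45.036 × ln(513.5/788) = -19.286 J/K.
ΔS₂ = m₂c₂ ln(T_f/T₂) = 392.426 × ln(513.5/482) = 24.845 J/K.
ΔS_total = -19.286 + 24.845 = 5.56 J/K.

ΔS_total = 5.56 J/K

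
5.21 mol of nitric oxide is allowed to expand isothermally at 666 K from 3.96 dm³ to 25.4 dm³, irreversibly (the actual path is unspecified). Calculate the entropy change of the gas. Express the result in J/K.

ΔS_gas = 80.5 J/K

Entropy is a state function, so ΔS_gas depends only on the end states.
For an isothermal ideal gas ΔS_gas = nR ln(V₂/V₁) = 5.21 × 8.314 × ln(25.4/3.96) = 80.5 J/K.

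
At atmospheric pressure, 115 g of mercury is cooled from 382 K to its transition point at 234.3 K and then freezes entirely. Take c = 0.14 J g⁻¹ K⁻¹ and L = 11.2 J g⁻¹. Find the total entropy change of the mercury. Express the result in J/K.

Cooling step: ΔS₁ = m c ln(T_tr/T_i) = 115 × 0.14 × ln(234.3/382) = -7.87 J/K.
Phase change: ΔS₂ = −mL/T_tr = −115 × 11.2 / 234.3 = -5.497 J/K.
ΔS_total = (-7.87) + (-5.497) = -13.4 J/K.

ΔS = -13.4 J/K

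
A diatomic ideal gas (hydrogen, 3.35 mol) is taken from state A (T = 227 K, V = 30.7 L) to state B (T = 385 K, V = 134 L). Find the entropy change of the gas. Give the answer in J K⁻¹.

Entropy is a state function: ΔS = nC_V ln(T₂/T₁) + nR ln(V₂/V₁), with C_V = 5R/2 = 20.79 J mol⁻¹ K⁻¹ for a diatomic ideal gas.
ΔS = 3.35 × [20.79 × ln(385/227) + 8.314 × ln(134/30.7)] = 77.8 J/K.

ΔS = 77.8 J/K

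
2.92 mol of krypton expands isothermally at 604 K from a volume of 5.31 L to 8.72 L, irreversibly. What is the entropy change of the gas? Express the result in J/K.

ΔS_gas = 12 J/K

Entropy is a state function, so ΔS_gas depends only on the end states.
For an isothermal ideal gas ΔS_gas = nR ln(V₂/V₁) = 2.92 × 8.314 × ln(8.72/5.31) = 12 J/K.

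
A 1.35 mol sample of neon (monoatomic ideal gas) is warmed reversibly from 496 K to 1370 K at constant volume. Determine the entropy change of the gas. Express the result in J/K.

At constant volume, ΔS = nC_V ln(T₂/T₁) with C_V = 3R/2 = 12.47 J mol⁻¹ K⁻¹.
ΔS = 1.35 × 12.47 × ln(1370/496) = 17.1 J/K.

ΔS = 17.1 J/K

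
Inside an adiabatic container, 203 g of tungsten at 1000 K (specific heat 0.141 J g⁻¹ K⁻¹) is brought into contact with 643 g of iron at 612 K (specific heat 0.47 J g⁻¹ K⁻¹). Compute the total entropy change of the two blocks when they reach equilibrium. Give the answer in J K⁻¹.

Energy balance: T_f = (m₁c₁T₁ + m₂c₂T₂)/(m₁c₁ + m₂c₂) = 645.57 K.
ΔS₁ = m₁c₁ ln(T_f/T₁) = 28.623 × ln(645.57/1000) = -12.53 J/K.
ΔS₂ = m₂c₂ ln(T_f/T₂) = 302.21 × ln(645.57/612) = 16.14 J/K.
ΔS_total = -12.53 + 16.14 = 3.61 J/K.

ΔS_total = 3.61 J/K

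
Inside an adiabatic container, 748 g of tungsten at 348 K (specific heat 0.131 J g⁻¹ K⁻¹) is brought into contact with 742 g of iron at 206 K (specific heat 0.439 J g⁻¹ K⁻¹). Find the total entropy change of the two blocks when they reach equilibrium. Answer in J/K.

Energy balance: T_f = (m₁c₁T₁ + m₂c₂T₂)/(m₁c₁ + m₂c₂) = 238.84 K.
ΔS₁ = m₁c₁ ln(T_f/T₁) = 97.988 × ln(238.84/348) = -36.88 J/K.
ΔS₂ = m₂c₂ ln(T_f/T₂) = 325.738 × ln(238.84/206) = 48.18 J/K.
ΔS_total = -36.88 + 48.18 = 11.3 J/K.

ΔS_total = 11.3 J/K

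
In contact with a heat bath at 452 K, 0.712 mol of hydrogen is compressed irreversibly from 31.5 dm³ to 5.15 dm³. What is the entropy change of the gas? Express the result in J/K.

ΔS_gas = -10.7 J/K

Entropy is a state function, so ΔS_gas depends only on the end states.
For an isothermal ideal gas ΔS_gas = nR ln(V₂/V₁) = 0.712 × 8.314 × ln(5.15/31.5) = -10.7 J/K.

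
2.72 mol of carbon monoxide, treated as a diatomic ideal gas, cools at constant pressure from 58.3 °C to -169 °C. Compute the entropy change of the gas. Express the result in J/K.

In kelvin: T₁ = 331.45 K, T₂ = 104.15 K. At constant pressure, ΔS = nC_p ln(T₂/T₁) with C_p = 7R/2 = 29.1 J mol⁻¹ K⁻¹.
ΔS = 2.72 × 29.1 × ln(104.15/331.45) = -91.6 J/K.

ΔS = -91.6 J/K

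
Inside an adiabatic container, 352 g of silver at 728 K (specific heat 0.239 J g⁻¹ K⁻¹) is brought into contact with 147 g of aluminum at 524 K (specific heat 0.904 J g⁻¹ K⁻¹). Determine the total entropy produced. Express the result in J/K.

Energy balance: T_f = (m₁c₁T₁ + m₂c₂T₂)/(m₁c₁ + m₂c₂) = 603.08 K.
ΔS₁ = m₁c₁ ln(T_f/T₁) = 84.128 × ln(603.08/728) = -15.84 J/K.
ΔS₂ = m₂c₂ ln(T_f/T₂) = 132.888 × ln(603.08/524) = 18.68 J/K.
ΔS_total = -15.84 + 18.68 = 2.84 J/K.

ΔS_total = 2.84 J/K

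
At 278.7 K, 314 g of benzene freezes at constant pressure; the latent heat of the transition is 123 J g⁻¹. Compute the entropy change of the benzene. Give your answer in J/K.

ΔS = -139 J/K

Heat released by the substance: Q = −mL = −314 × 123 = −38622 J.
At constant T, ΔS = Q_rev/T = −38622 / 278.7 = -139 J/K.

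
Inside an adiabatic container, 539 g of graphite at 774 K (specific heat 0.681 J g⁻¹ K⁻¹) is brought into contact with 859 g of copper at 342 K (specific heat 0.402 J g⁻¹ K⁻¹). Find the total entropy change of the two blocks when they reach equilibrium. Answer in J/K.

ΔS_total = 57.3 J/K

Energy balance: T_f = (m₁c₁T₁ + m₂c₂T₂)/(m₁c₁ + m₂c₂) = 564.59 K.
ΔS₁ = m₁c₁ ln(T_f/T₁) = 367.059 × ln(564.59/774) = -115.8 J/K.
ΔS₂ = m₂c₂ ln(T_f/T₂) = 345.318 × ln(564.59/342) = 173.1 J/K.
ΔS_total = -115.8 + 173.1 = 57.3 J/K.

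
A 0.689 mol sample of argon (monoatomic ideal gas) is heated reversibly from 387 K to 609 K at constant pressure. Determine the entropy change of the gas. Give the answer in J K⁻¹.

At constant pressure, ΔS = nC_p ln(T₂/T₁) with C_p = 5R/2 = 20.79 J mol⁻¹ K⁻¹.
ΔS = 0.689 × 20.79 × ln(609/387) = 6.49 J/K.

ΔS = 6.49 J/K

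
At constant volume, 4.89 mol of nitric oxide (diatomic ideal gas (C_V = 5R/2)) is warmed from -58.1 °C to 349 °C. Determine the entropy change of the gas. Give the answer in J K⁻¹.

In kelvin: T₁ = 215.05 K, T₂ = 622.15 K. At constant volume, ΔS = nC_V ln(T₂/T₁) with C_V = 5R/2 = 20.79 J mol⁻¹ K⁻¹.
ΔS = 4.89 × 20.79 × ln(622.15/215.05) = 108 J/K.

ΔS = 108 J/K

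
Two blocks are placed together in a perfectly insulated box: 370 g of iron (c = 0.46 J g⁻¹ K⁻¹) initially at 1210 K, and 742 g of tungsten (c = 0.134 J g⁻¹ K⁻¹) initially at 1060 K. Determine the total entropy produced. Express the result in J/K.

Energy balance: T_f = (m₁c₁T₁ + m₂c₂T₂)/(m₁c₁ + m₂c₂) = 1154.7 K.
ΔS₁ = m₁c₁ ln(T_f/T₁) = 170.2 × ln(1154.7/1210) = -7.964 J/K.
ΔS₂ = m₂c₂ ln(T_f/T₂) = 99.428 × ln(1154.7/1060) = 8.507 J/K.
ΔS_total = -7.964 + 8.507 = 0.543 J/K.

ΔS_total = 0.543 J/K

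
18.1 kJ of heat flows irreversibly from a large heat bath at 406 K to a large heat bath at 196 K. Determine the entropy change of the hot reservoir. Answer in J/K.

The hot reservoir loses heat Q, so ΔS_hot = −Q/T_H = −18100/406 = -44.6 J/K.

ΔS_hot = -44.6 J/K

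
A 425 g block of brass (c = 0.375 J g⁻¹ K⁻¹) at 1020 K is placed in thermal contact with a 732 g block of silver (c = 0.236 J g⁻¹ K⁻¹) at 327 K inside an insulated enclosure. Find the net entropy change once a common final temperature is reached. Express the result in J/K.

Energy balance: T_f = (m₁c₁T₁ + m₂c₂T₂)/(m₁c₁ + m₂c₂) = 659.54 K.
ΔS₁ = m₁c₁ ln(T_f/T₁) = 159.375 × ln(659.54/1020) = -69.49 J/K.
ΔS₂ = m₂c₂ ln(T_f/T₂) = 172.752 × ln(659.54/327) = 121.2 J/K.
ΔS_total = -69.49 + 121.2 = 51.7 J/K.

ΔS_total = 51.7 J/K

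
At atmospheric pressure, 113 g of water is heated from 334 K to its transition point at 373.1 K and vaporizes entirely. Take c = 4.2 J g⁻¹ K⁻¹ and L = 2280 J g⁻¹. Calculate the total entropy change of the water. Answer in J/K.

Warming step: ΔS₁ = m c ln(T_tr/T_i) = 113 × 4.2 × ln(373.1/334) = 52.54 J/K.
Phase change: ΔS₂ = +mL/T_tr = 113 × 2280 / 373.1 = 690.5 J/K.
ΔS_total = (52.54) + (690.5) = 743 J/K.

ΔS = 743 J/K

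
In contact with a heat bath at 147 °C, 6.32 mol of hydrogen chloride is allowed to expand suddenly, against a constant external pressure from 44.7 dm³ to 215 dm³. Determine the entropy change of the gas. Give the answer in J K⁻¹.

ΔS_gas = 82.5 J/K

Entropy is a state function, so ΔS_gas depends only on the end states.
For an isothermal ideal gas ΔS_gas = nR ln(V₂/V₁) = 6.32 × 8.314 × ln(215/44.7) = 82.5 J/K.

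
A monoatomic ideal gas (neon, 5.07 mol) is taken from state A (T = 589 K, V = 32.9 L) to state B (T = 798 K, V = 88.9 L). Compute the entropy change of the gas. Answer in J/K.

Entropy is a state function: ΔS = nC_V ln(T₂/T₁) + nR ln(V₂/V₁), with C_V = 3R/2 = 12.47 J mol⁻¹ K⁻¹ for a monoatomic ideal gas.
ΔS = 5.07 × [12.47 × ln(798/589) + 8.314 × ln(88.9/32.9)] = 61.1 J/K.

ΔS = 61.1 J/K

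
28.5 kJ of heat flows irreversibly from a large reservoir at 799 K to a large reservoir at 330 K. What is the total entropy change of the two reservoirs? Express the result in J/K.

ΔS_total = 50.7 J/K

ΔS_hot = −Q/T_H = −28500/799 = -35.67 J/K and ΔS_cold = +Q/T_C = 28500/330 = 86.36 J/K.
ΔS_total = -35.67 + 86.36 = 50.7 J/K, positive as the second law requires.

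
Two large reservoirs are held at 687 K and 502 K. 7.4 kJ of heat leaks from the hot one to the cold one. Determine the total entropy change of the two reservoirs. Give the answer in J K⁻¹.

ΔS_hot = −Q/T_H = −7400/687 = -10.77 J/K and ΔS_cold = +Q/T_C = 7400/502 = 14.74 J/K.
ΔS_total = -10.77 + 14.74 = 3.97 J/K, positive as the second law requires.

ΔS_total = 3.97 J/K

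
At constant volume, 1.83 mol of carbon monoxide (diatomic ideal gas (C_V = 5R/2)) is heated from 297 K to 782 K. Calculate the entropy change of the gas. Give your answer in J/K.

ΔS = 36.8 J/K

At constant volume, ΔS = nC_V ln(T₂/T₁) with C_V = 5R/2 = 20.79 J mol⁻¹ K⁻¹.
ΔS = 1.83 × 20.79 × ln(782/297) = 36.8 J/K.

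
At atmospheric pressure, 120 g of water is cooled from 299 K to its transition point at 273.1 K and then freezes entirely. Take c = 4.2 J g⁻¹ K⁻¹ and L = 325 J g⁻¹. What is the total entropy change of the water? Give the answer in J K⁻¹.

Cooling step: ΔS₁ = m c ln(T_tr/T_i) = 120 × 4.2 × ln(273.1/299) = -45.67 J/K.
Phase change: ΔS₂ = −mL/T_tr = −120 × 325 / 273.1 = -142.8 J/K.
ΔS_total = (-45.67) + (-142.8) = -188 J/K.

ΔS = -188 J/K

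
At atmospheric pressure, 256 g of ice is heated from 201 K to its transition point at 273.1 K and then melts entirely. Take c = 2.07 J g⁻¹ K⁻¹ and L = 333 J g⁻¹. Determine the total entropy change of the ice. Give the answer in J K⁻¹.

ΔS = 475 J/K

Warming step: ΔS₁ = m c ln(T_tr/T_i) = 256 × 2.07 × ln(273.1/201) = 162.44 J/K.
Phase change: ΔS₂ = +mL/T_tr = 256 × 333 / 273.1 = 312.15 J/K.
ΔS_total = (162.44) + (312.15) = 475 J/K.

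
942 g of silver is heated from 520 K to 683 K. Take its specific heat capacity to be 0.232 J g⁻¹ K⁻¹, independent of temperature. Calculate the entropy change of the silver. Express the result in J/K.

ΔS = 59.6 J/K

ΔS = ∫dQ_rev/T = m c ln(T₂/T₁) = 942 × 0.232 × ln(683/520) = 59.6 J/K.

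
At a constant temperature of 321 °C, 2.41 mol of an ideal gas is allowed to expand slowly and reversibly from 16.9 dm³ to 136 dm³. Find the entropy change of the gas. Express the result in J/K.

For an isothermal ideal gas ΔS_gas = nR ln(V₂/V₁) = 2.41 × 8.314 × ln(136/16.9) = 41.8 J/K.

ΔS_gas = 41.8 J/K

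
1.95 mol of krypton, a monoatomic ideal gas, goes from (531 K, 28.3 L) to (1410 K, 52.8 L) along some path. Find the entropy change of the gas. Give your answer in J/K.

Entropy is a state function: ΔS = nC_V ln(T₂/T₁) + nR ln(V₂/V₁), with C_V = 3R/2 = 12.47 J mol⁻¹ K⁻¹ for a monoatomic ideal gas.
ΔS = 1.95 × [12.47 × ln(1410/531) + 8.314 × ln(52.8/28.3)] = 33.9 J/K.

ΔS = 33.9 J/K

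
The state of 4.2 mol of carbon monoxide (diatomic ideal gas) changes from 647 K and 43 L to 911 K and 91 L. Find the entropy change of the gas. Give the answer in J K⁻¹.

Entropy is a state function: ΔS = nC_V ln(T₂/T₁) + nR ln(V₂/V₁), with C_V = 5R/2 = 20.79 J mol⁻¹ K⁻¹ for a diatomic ideal gas.
ΔS = 4.2 × [20.79 × ln(911/647) + 8.314 × ln(91/43)] = 56 J/K.

ΔS = 56 J/K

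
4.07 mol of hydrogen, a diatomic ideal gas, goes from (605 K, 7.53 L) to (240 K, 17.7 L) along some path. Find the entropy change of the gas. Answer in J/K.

ΔS = -49.3 J/K

Entropy is a state function: ΔS = nC_V ln(T₂/T₁) + nR ln(V₂/V₁), with C_V = 5R/2 = 20.79 J mol⁻¹ K⁻¹ for a diatomic ideal gas.
ΔS = 4.07 × [20.79 × ln(240/605) + 8.314 × ln(17.7/7.53)] = -49.3 J/K.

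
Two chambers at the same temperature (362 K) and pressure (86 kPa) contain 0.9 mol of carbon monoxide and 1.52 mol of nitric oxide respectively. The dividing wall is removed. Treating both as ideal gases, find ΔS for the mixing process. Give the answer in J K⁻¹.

ΔS_mix = 13.3 J/K

Mole fractions: x_A = 0.9/2.42 = 0.372, x_B = 0.628.
ΔS_mix = −R(n_A ln x_A + n_B ln x_B) = −8.314 × (0.9 ln 0.372 + 1.52 ln 0.628) = 13.3 J/K.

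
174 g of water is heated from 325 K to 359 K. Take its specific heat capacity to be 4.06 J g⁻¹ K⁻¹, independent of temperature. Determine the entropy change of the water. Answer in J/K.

ΔS = ∫dQ_rev/T = m c ln(T₂/T₁) = 174 × 4.06 × ln(359/325) = 70.3 J/K.

ΔS = 70.3 J/K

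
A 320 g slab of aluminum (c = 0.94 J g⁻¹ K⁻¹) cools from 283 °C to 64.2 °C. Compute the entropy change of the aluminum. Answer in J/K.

In kelvin: T₁ = 556.15 K, T₂ = 337.35 K. ΔS = ∫dQ_rev/T = m c ln(T₂/T₁) = 320 × 0.94 × ln(337.35/556.15) = -150 J/K.

ΔS = -150 J/K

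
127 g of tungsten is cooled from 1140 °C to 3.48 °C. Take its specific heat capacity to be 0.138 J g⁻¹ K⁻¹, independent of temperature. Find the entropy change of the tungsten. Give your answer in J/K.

ΔS = -28.6 J/K

In kelvin: T₁ = 1413.15 K, T₂ = 276.63 K. ΔS = ∫dQ_rev/T = m c ln(T₂/T₁) = 127 × 0.138 × ln(276.63/1413.15) = -28.6 J/K.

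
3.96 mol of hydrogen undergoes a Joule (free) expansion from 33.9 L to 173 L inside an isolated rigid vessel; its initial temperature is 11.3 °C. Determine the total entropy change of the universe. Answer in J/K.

No heat is exchanged and no work is done, so the ideal-gas temperature stays constant.
Entropy is a state function; using a reversible isothermal path, ΔS_gas = nR ln(V₂/V₁) = 3.96 × 8.314 × ln(173/33.9) = 53.7 J/K.
The insulated surroundings exchange no heat, so ΔS_surr = 0 and ΔS_universe = ΔS_gas.

ΔS_universe = 53.7 J/K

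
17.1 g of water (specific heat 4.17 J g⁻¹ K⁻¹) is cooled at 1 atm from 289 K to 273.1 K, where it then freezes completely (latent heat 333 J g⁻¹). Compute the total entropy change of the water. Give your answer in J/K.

ΔS = -24.9 J/K

Cooling step: ΔS₁ = m c ln(T_tr/T_i) = 17.1 × 4.17 × ln(273.1/289) = -4.035 J/K.
Phase change: ΔS₂ = −mL/T_tr = −17.1 × 333 / 273.1 = -20.85 J/K.
ΔS_total = (-4.035) + (-20.85) = -24.9 J/K.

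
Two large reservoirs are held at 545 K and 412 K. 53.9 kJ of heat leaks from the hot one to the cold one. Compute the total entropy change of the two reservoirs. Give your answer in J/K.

ΔS_hot = −Q/T_H = −53900/545 = -98.9 J/K and ΔS_cold = +Q/T_C = 53900/412 = 130.8 J/K.
ΔS_total = -98.9 + 130.8 = 31.9 J/K, positive as the second law requires.

ΔS_total = 31.9 J/K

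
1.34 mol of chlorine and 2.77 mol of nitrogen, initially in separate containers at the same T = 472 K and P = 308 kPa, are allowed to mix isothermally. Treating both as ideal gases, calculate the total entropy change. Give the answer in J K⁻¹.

ΔS_mix = 21.6 J/K

Mole fractions: x_A = 1.34/4.11 = 0.326, x_B = 0.674.
ΔS_mix = −R(n_A ln x_A + n_B ln x_B) = −8.314 × (1.34 ln 0.326 + 2.77 ln 0.674) = 21.6 J/K.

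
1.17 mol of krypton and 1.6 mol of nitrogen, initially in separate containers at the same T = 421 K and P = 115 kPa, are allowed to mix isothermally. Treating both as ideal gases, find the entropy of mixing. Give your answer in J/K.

Mole fractions: x_A = 1.17/2.77 = 0.422, x_B = 0.578.
ΔS_mix = −R(n_A ln x_A + n_B ln x_B) = −8.314 × (1.17 ln 0.422 + 1.6 ln 0.578) = 15.7 J/K.

ΔS_mix = 15.7 J/K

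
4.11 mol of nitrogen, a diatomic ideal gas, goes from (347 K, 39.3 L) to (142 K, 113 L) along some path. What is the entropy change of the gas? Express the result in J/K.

ΔS = -40.2 J/K

Entropy is a state function: ΔS = nC_V ln(T₂/T₁) + nR ln(V₂/V₁), with C_V = 5R/2 = 20.79 J mol⁻¹ K⁻¹ for a diatomic ideal gas.
ΔS = 4.11 × [20.79 × ln(142/347) + 8.314 × ln(113/39.3)] = -40.2 J/K.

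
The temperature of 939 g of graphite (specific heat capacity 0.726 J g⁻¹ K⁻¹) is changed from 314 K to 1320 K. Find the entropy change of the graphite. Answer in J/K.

ΔS = ∫dQ_rev/T = m c ln(T₂/T₁) = 939 × 0.726 × ln(1320/314) = 979 J/K.

ΔS = 979 J/K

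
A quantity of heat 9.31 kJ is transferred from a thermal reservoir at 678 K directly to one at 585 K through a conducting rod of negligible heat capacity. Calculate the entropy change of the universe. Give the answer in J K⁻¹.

ΔS_hot = −Q/T_H = −9310/678 = -13.73 J/K and ΔS_cold = +Q/T_C = 9310/585 = 15.91 J/K.
ΔS_total = -13.73 + 15.91 = 2.18 J/K, positive as the second law requires.

ΔS_total = 2.18 J/K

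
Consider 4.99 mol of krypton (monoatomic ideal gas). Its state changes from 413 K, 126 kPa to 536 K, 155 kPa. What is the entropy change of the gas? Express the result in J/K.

ΔS = nC_p ln(T₂/T₁) − nR ln(P₂/P₁), with C_p = 5R/2 = 20.79 J mol⁻¹ K⁻¹ for a monoatomic ideal gas.
ΔS = 4.99 × [20.79 × ln(536/413) − 8.314 × ln(155/126)] = 18.4 J/K.

ΔS = 18.4 J/K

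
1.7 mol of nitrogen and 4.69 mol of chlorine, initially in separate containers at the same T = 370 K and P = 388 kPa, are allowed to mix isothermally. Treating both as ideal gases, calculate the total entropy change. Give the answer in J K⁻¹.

Mole fractions: x_A = 1.7/6.39 = 0.266, x_B = 0.734.
ΔS_mix = −R(n_A ln x_A + n_B ln x_B) = −8.314 × (1.7 ln 0.266 + 4.69 ln 0.734) = 30.8 J/K.

ΔS_mix = 30.8 J/K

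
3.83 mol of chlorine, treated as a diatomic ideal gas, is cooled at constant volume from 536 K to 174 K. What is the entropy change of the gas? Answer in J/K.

At constant volume, ΔS = nC_V ln(T₂/T₁) with C_V = 5R/2 = 20.79 J mol⁻¹ K⁻¹.
ΔS = 3.83 × 20.79 × ln(174/536) = -89.6 J/K.

ΔS = -89.6 J/K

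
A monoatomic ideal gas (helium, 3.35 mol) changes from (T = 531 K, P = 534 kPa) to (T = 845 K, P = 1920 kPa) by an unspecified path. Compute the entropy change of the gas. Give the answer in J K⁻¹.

ΔS = nC_p ln(T₂/T₁) − nR ln(P₂/P₁), with C_p = 5R/2 = 20.79 J mol⁻¹ K⁻¹ for a monoatomic ideal gas.
ΔS = 3.35 × [20.79 × ln(845/531) − 8.314 × ln(1920/534)] = -3.29 J/K.

ΔS = -3.29 J/K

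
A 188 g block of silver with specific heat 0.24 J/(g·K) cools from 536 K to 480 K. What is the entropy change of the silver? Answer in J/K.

ΔS = -4.98 J/K

ΔS = ∫dQ_rev/T = m c ln(T₂/T₁) = 188 × 0.24 × ln(480/536) = -4.98 J/K.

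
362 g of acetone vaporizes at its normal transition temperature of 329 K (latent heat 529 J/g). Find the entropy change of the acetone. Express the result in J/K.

Heat absorbed by the substance: Q = mL = 362 × 529 = 191498 J.
At constant T, ΔS = Q_rev/T = 191498 / 329 = 582 J/K.

ΔS = 582 J/K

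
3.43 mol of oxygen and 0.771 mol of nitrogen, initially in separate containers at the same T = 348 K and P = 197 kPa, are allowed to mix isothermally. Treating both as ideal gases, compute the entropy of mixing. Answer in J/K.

Mole fractions: x_A = 3.43/4.2 = 0.816, x_B = 0.184.
ΔS_mix = −R(n_A ln x_A + n_B ln x_B) = −8.314 × (3.43 ln 0.816 + 0.771 ln 0.184) = 16.6 J/K.

ΔS_mix = 16.6 J/K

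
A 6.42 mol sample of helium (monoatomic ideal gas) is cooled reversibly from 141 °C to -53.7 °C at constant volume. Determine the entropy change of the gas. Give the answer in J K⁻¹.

ΔS = -50.8 J/K

In kelvin: T₁ = 414.15 K, T₂ = 219.45 K. At constant volume, ΔS = nC_V ln(T₂/T₁) with C_V = 3R/2 = 12.47 J mol⁻¹ K⁻¹.
ΔS = 6.42 × 12.47 × ln(219.45/414.15) = -50.8 J/K.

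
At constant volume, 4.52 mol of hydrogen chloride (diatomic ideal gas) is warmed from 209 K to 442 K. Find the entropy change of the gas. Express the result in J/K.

At constant volume, ΔS = nC_V ln(T₂/T₁) with C_V = 5R/2 = 20.79 J mol⁻¹ K⁻¹.
ΔS = 4.52 × 20.79 × ln(442/209) = 70.4 J/K.

ΔS = 70.4 J/K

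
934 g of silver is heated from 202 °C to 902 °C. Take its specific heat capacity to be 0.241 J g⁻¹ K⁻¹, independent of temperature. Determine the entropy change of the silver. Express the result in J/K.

In kelvin: T₁ = 475.15 K, T₂ = 1175.15 K. ΔS = ∫dQ_rev/T = m c ln(T₂/T₁) = 934 × 0.241 × ln(1175.15/475.15) = 204 J/K.

ΔS = 204 J/K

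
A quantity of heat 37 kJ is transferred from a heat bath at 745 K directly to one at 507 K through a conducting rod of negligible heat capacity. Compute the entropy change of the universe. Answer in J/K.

ΔS_hot = −Q/T_H = −37000/745 = -49.66 J/K and ΔS_cold = +Q/T_C = 37000/507 = 72.98 J/K.
ΔS_total = -49.66 + 72.98 = 23.3 J/K, positive as the second law requires.

ΔS_total = 23.3 J/K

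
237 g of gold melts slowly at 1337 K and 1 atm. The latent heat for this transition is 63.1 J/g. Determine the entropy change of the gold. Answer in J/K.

ΔS = 11.2 J/K

Heat absorbed by the substance: Q = mL = 237 × 63.1 = 14954.7 J.
At constant T, ΔS = Q_rev/T = 14954.7 / 1337 = 11.2 J/K.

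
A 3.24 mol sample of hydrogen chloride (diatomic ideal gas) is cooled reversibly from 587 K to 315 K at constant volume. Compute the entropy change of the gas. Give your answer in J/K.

ΔS = -41.9 J/K

At constant volume, ΔS = nC_V ln(T₂/T₁) with C_V = 5R/2 = 20.79 J mol⁻¹ K⁻¹.
ΔS = 3.24 × 20.79 × ln(315/587) = -41.9 J/K.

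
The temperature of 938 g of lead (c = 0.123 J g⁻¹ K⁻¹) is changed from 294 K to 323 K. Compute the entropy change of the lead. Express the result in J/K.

ΔS = 10.9 J/K

ΔS = ∫dQ_rev/T = m c ln(T₂/T₁) = 938 × 0.123 × ln(323/294) = 10.9 J/K.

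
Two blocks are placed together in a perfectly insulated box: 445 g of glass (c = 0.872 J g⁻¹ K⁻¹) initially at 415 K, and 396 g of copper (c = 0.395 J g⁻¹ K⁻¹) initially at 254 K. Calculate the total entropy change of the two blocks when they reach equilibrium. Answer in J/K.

ΔS_total = 12.5 J/K

Energy balance: T_f = (m₁c₁T₁ + m₂c₂T₂)/(m₁c₁ + m₂c₂) = 368.75 K.
ΔS₁ = m₁c₁ ln(T_f/T₁) = 388.04 × ln(368.75/415) = -45.86 J/K.
ΔS₂ = m₂c₂ ln(T_f/T₂) = 156.42 × ln(368.75/254) = 58.31 J/K.
ΔS_total = -45.86 + 58.31 = 12.5 J/K.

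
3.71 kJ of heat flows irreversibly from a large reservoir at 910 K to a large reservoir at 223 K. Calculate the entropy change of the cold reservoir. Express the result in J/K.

ΔS_cold = 16.6 J/K

The cold reservoir gains heat Q, so ΔS_cold = +Q/T_C = 3710/223 = 16.6 J/K.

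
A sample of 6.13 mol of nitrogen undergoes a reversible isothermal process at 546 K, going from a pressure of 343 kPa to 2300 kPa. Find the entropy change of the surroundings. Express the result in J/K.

ΔS_surr = 97 J/K

For an isothermal ideal gas ΔS_gas = nR ln(P₁/P₂) = 6.13 × 8.314 × ln(343/2300) = -97 J/K.
The process is reversible, so ΔS_surr = −ΔS_gas = 97 J/K and ΔS_universe = 0.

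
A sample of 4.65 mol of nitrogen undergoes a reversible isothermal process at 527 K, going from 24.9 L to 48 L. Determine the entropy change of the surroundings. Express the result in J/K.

For an isothermal ideal gas ΔS_gas = nR ln(V₂/V₁) = 4.65 × 8.314 × ln(48/24.9) = 25.4 J/K.
The process is reversible, so ΔS_surr = −ΔS_gas = -25.4 J/K and ΔS_universe = 0.

ΔS_surr = -25.4 J/K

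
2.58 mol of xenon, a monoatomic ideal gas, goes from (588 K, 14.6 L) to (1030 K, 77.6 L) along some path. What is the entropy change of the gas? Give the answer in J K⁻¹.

Entropy is a state function: ΔS = nC_V ln(T₂/T₁) + nR ln(V₂/V₁), with C_V = 3R/2 = 12.47 J mol⁻¹ K⁻¹ for a monoatomic ideal gas.
ΔS = 2.58 × [12.47 × ln(1030/588) + 8.314 × ln(77.6/14.6)] = 53.9 J/K.

ΔS = 53.9 J/K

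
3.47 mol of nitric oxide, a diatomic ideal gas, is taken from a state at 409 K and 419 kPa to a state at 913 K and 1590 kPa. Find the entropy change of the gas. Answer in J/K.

ΔS = nC_p ln(T₂/T₁) − nR ln(P₂/P₁), with C_p = 7R/2 = 29.1 J mol⁻¹ K⁻¹ for a diatomic ideal gas.
ΔS = 3.47 × [29.1 × ln(913/409) − 8.314 × ln(1590/419)] = 42.6 J/K.

ΔS = 42.6 J/K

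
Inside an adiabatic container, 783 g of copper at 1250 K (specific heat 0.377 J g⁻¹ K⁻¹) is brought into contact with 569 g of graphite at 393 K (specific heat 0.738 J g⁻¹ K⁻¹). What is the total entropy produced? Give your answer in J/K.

Energy balance: T_f = (m₁c₁T₁ + m₂c₂T₂)/(m₁c₁ + m₂c₂) = 746.76 K.
ΔS₁ = m₁c₁ ln(T_f/T₁) = 295.191 × ln(746.76/1250) = -152.07 J/K.
ΔS₂ = m₂c₂ ln(T_f/T₂) = 419.922 × ln(746.76/393) = 269.56 J/K.
ΔS_total = -152.07 + 269.56 = 117 J/K.

ΔS_total = 117 J/K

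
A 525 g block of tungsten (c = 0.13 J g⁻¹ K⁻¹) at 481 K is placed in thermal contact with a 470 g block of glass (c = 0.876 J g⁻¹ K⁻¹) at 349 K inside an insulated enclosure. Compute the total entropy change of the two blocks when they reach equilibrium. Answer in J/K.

Energy balance: T_f = (m₁c₁T₁ + m₂c₂T₂)/(m₁c₁ + m₂c₂) = 367.77 K.
ΔS₁ = m₁c₁ ln(T_f/T₁) = 68.25 × ln(367.77/481) = -18.32 J/K.
ΔS₂ = m₂c₂ ln(T_f/T₂) = 411.72 × ln(367.77/349) = 21.57 J/K.
ΔS_total = -18.32 + 21.57 = 3.25 J/K.

ΔS_total = 3.25 J/K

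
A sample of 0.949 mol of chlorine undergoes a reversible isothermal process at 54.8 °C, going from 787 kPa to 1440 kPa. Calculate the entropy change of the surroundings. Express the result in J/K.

ΔS_surr = 4.77 J/K

For an isothermal ideal gas ΔS_gas = nR ln(P₁/P₂) = 0.949 × 8.314 × ln(787/1440) = -4.77 J/K.
The process is reversible, so ΔS_surr = −ΔS_gas = 4.77 J/K and ΔS_universe = 0.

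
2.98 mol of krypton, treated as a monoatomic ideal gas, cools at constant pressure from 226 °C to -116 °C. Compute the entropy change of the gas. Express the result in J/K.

In kelvin: T₁ = 499.15 K, T₂ = 157.15 K. At constant pressure, ΔS = nC_p ln(T₂/T₁) with C_p = 5R/2 = 20.79 J mol⁻¹ K⁻¹.
ΔS = 2.98 × 20.79 × ln(157.15/499.15) = -71.6 J/K.

ΔS = -71.6 J/K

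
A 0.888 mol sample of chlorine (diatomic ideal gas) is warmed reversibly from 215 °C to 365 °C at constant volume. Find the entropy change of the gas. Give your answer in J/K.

ΔS = 4.95 J/K

In kelvin: T₁ = 488.15 K, T₂ = 638.15 K. At constant volume, ΔS = nC_V ln(T₂/T₁) with C_V = 5R/2 = 20.79 J mol⁻¹ K⁻¹.
ΔS = 0.888 × 20.79 × ln(638.15/488.15) = 4.95 J/K.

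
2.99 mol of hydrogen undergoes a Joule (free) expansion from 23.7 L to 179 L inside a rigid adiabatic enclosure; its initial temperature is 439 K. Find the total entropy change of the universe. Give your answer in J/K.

ΔS_universe = 50.3 J/K

For an ideal gas in free expansion Q = 0 and W = 0, so T is unchanged.
Entropy is a state function; using a reversible isothermal path, ΔS_gas = nR ln(V₂/V₁) = 2.99 × 8.314 × ln(179/23.7) = 50.3 J/K.
The insulated surroundings exchange no heat, so ΔS_surr = 0 and ΔS_universe = ΔS_gas.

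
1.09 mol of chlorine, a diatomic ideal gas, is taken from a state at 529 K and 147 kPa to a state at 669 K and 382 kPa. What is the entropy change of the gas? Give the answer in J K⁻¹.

ΔS = -1.21 J/K

ΔS = nC_p ln(T₂/T₁) − nR ln(P₂/P₁), with C_p = 7R/2 = 29.1 J mol⁻¹ K⁻¹ for a diatomic ideal gas.
ΔS = 1.09 × [29.1 × ln(669/529) − 8.314 × ln(382/147)] = -1.21 J/K.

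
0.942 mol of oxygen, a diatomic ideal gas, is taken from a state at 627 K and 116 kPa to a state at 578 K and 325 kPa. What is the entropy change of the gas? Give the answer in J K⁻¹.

ΔS = -10.3 J/K

ΔS = nC_p ln(T₂/T₁) − nR ln(P₂/P₁), with C_p = 7R/2 = 29.1 J mol⁻¹ K⁻¹ for a diatomic ideal gas.
ΔS = 0.942 × [29.1 × ln(578/627) − 8.314 × ln(325/116)] = -10.3 J/K.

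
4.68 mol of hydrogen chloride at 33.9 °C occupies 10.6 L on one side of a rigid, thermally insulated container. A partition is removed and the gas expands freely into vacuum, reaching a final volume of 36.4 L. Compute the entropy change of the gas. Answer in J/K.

For an ideal gas in free expansion Q = 0 and W = 0, so T is unchanged.
Entropy is a state function; using a reversible isothermal path, ΔS_gas = nR ln(V₂/V₁) = 4.68 × 8.314 × ln(36.4/10.6) = 48 J/K.

ΔS_gas = 48 J/K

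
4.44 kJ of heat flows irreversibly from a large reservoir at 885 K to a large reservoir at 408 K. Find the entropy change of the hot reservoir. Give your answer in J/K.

The hot reservoir loses heat Q, so ΔS_hot = −Q/T_H = −4440/885 = -5.02 J/K.

ΔS_hot = -5.02 J/K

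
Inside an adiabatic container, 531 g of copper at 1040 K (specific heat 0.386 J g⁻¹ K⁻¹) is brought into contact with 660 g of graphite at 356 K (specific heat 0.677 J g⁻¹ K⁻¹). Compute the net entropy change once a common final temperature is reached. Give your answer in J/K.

ΔS_total = 88.3 J/K

Energy balance: T_f = (m₁c₁T₁ + m₂c₂T₂)/(m₁c₁ + m₂c₂) = 571.1 K.
ΔS₁ = m₁c₁ ln(T_f/T₁) = 204.966 × ln(571.1/1040) = -122.9 J/K.
ΔS₂ = m₂c₂ ln(T_f/T₂) = 446.82 × ln(571.1/356) = 211.2 J/K.
ΔS_total = -122.9 + 211.2 = 88.3 J/K.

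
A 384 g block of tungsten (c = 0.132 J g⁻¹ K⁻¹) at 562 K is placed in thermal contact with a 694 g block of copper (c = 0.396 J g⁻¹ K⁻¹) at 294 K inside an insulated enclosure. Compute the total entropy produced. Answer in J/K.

Energy balance: T_f = (m₁c₁T₁ + m₂c₂T₂)/(m₁c₁ + m₂c₂) = 335.73 K.
ΔS₁ = m₁c₁ ln(T_f/T₁) = 50.688 × ln(335.73/562) = -26.11 J/K.
ΔS₂ = m₂c₂ ln(T_f/T₂) = 274.824 × ln(335.73/294) = 36.48 J/K.
ΔS_total = -26.11 + 36.48 = 10.4 J/K.

ΔS_total = 10.4 J/K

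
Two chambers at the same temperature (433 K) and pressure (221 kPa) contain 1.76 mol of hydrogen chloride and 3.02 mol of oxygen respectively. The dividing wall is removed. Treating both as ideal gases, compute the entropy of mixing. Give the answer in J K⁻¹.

ΔS_mix = 26.1 J/K

Mole fractions: x_A = 1.76/4.78 = 0.368, x_B = 0.632.
ΔS_mix = −R(n_A ln x_A + n_B ln x_B) = −8.314 × (1.76 ln 0.368 + 3.02 ln 0.632) = 26.1 J/K.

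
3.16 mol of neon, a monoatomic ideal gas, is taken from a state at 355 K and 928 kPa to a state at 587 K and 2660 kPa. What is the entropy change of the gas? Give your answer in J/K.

ΔS = 5.37 J/K

ΔS = nC_p ln(T₂/T₁) − nR ln(P₂/P₁), with C_p = 5R/2 = 20.79 J mol⁻¹ K⁻¹ for a monoatomic ideal gas.
ΔS = 3.16 × [20.79 × ln(587/355) − 8.314 × ln(2660/928)] = 5.37 J/K.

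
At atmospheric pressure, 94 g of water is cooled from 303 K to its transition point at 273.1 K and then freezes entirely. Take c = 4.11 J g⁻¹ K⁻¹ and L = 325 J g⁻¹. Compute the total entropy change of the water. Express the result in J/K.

Cooling step: ΔS₁ = m c ln(T_tr/T_i) = 94 × 4.11 × ln(273.1/303) = -40.14 J/K.
Phase change: ΔS₂ = −mL/T_tr = −94 × 325 / 273.1 = -111.9 J/K.
ΔS_total = (-40.14) + (-111.9) = -152 J/K.

ΔS = -152 J/K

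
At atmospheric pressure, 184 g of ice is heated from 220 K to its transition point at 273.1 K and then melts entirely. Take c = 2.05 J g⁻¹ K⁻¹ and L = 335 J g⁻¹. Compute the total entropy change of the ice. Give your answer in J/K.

Warming step: ΔS₁ = m c ln(T_tr/T_i) = 184 × 2.05 × ln(273.1/220) = 81.55 J/K.
Phase change: ΔS₂ = +mL/T_tr = 184 × 335 / 273.1 = 225.7 J/K.
ΔS_total = (81.55) + (225.7) = 307 J/K.

ΔS = 307 J/K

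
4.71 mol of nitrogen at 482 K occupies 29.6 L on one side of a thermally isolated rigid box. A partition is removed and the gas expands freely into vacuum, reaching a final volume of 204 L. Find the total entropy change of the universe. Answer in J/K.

No heat is exchanged and no work is done, so the ideal-gas temperature stays constant.
Entropy is a state function; using a reversible isothermal path, ΔS_gas = nR ln(V₂/V₁) = 4.71 × 8.314 × ln(204/29.6) = 75.6 J/K.
The insulated surroundings exchange no heat, so ΔS_surr = 0 and ΔS_universe = ΔS_gas.

ΔS_universe = 75.6 J/K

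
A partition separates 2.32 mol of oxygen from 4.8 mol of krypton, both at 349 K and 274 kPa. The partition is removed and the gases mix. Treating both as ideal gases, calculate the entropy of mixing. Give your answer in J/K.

Mole fractions: x_A = 2.32/7.12 = 0.326, x_B = 0.674.
ΔS_mix = −R(n_A ln x_A + n_B ln x_B) = −8.314 × (2.32 ln 0.326 + 4.8 ln 0.674) = 37.4 J/K.

ΔS_mix = 37.4 J/K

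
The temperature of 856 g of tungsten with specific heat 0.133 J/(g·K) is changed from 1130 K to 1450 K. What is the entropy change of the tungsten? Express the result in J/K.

ΔS = 28.4 J/K

ΔS = ∫dQ_rev/T = m c ln(T₂/T₁) = 856 × 0.133 × ln(1450/1130) = 28.4 J/K.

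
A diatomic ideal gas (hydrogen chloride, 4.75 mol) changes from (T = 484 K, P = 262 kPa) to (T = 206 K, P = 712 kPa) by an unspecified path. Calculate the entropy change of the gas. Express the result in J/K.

ΔS = -158 J/K

ΔS = nC_p ln(T₂/T₁) − nR ln(P₂/P₁), with C_p = 7R/2 = 29.1 J mol⁻¹ K⁻¹ for a diatomic ideal gas.
ΔS = 4.75 × [29.1 × ln(206/484) − 8.314 × ln(712/262)] = -158 J/K.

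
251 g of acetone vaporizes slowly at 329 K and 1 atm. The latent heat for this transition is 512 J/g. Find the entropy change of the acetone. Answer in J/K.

ΔS = 391 J/K

Heat absorbed by the substance: Q = mL = 251 × 512 = 128512 J.
At constant T, ΔS = Q_rev/T = 128512 / 329 = 391 J/K.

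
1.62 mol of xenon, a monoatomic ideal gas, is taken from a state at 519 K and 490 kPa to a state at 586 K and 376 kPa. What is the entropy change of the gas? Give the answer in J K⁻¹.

ΔS = nC_p ln(T₂/T₁) − nR ln(P₂/P₁), with C_p = 5R/2 = 20.79 J mol⁻¹ K⁻¹ for a monoatomic ideal gas.
ΔS = 1.62 × [20.79 × ln(586/519) − 8.314 × ln(376/490)] = 7.66 J/K.

ΔS = 7.66 J/K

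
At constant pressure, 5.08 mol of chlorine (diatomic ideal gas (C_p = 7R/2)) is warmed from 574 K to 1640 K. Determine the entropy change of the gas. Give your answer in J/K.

At constant pressure, ΔS = nC_p ln(T₂/T₁) with C_p = 7R/2 = 29.1 J mol⁻¹ K⁻¹.
ΔS = 5.08 × 29.1 × ln(1640/574) = 155 J/K.

ΔS = 155 J/K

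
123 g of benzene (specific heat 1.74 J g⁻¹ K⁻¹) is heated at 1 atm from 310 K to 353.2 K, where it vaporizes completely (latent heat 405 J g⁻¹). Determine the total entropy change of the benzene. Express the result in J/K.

ΔS = 169 J/K

Warming step: ΔS₁ = m c ln(T_tr/T_i) = 123 × 1.74 × ln(353.2/310) = 27.92 J/K.
Phase change: ΔS₂ = +mL/T_tr = 123 × 405 / 353.2 = 141 J/K.
ΔS_total = (27.92) + (141) = 169 J/K.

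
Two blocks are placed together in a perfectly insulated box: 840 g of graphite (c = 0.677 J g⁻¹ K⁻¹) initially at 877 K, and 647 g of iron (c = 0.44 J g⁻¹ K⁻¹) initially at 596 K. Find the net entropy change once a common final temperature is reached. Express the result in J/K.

ΔS_total = 13.5 J/K

Energy balance: T_f = (m₁c₁T₁ + m₂c₂T₂)/(m₁c₁ + m₂c₂) = 783.26 K.
ΔS₁ = m₁c₁ ln(T_f/T₁) = 568.68 × ln(783.26/877) = -64.29 J/K.
ΔS₂ = m₂c₂ ln(T_f/T₂) = 284.68 × ln(783.26/596) = 77.78 J/K.
ΔS_total = -64.29 + 77.78 = 13.5 J/K.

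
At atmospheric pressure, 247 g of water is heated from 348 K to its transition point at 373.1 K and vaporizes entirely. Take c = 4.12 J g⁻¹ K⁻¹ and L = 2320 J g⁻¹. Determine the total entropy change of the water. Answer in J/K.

ΔS = 1610 J/K

Warming step: ΔS₁ = m c ln(T_tr/T_i) = 247 × 4.12 × ln(373.1/348) = 70.87 J/K.
Phase change: ΔS₂ = +mL/T_tr = 247 × 2320 / 373.1 = 1536 J/K.
ΔS_total = (70.87) + (1536) = 1610 J/K.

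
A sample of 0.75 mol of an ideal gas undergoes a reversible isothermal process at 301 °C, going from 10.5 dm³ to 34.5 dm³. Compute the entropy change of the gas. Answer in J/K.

For an isothermal ideal gas ΔS_gas = nR ln(V₂/V₁) = 0.75 × 8.314 × ln(34.5/10.5) = 7.42 J/K.

ΔS_gas = 7.42 J/K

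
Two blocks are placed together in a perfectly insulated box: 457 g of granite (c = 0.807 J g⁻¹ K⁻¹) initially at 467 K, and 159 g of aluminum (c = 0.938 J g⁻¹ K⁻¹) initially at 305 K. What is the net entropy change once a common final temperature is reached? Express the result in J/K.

ΔS_total = 9.03 J/K

Energy balance: T_f = (m₁c₁T₁ + m₂c₂T₂)/(m₁c₁ + m₂c₂) = 420.35 K.
ΔS₁ = m₁c₁ ln(T_f/T₁) = 368.799 × ln(420.35/467) = -38.81 J/K.
ΔS₂ = m₂c₂ ln(T_f/T₂) = 149.142 × ln(420.35/305) = 47.84 J/K.
ΔS_total = -38.81 + 47.84 = 9.03 J/K.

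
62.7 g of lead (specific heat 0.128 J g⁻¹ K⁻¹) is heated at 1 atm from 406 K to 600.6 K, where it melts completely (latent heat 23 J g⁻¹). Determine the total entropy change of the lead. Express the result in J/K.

ΔS = 5.54 J/K

Warming step: ΔS₁ = m c ln(T_tr/T_i) = 62.7 × 0.128 × ln(600.6/406) = 3.143 J/K.
Phase change: ΔS₂ = +mL/T_tr = 62.7 × 23 / 600.6 = 2.401 J/K.
ΔS_total = (3.143) + (2.401) = 5.54 J/K.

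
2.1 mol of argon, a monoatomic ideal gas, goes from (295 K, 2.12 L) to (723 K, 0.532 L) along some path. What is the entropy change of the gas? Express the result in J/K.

ΔS = -0.661 J/K

Entropy is a state function: ΔS = nC_V ln(T₂/T₁) + nR ln(V₂/V₁), with C_V = 3R/2 = 12.47 J mol⁻¹ K⁻¹ for a monoatomic ideal gas.
ΔS = 2.1 × [12.47 × ln(723/295) + 8.314 × ln(0.532/2.12)] = -0.661 J/K.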